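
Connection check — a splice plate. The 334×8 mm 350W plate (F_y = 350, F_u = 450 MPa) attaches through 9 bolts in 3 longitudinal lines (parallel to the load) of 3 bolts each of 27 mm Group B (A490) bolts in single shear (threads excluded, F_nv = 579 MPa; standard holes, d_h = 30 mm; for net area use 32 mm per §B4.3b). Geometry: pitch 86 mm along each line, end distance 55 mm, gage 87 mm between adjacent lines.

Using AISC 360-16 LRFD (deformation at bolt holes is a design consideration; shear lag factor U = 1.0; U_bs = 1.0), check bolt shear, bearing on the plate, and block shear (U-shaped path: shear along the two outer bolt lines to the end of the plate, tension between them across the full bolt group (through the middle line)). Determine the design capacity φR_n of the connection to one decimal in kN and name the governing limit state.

773.3 kN (block shear governs)

Bolt shear: A_b = π(27)²/4 = 572.56 mm². φR_n = 0.75 × 579 × 572.56 × 9 × 1 = 2237.7 kN.
Bearing (8 mm plate, F_u = 450 MPa): end bolts L_c = 55 − 30/2 = 40, R_n = min(1.2×40×8×450, 2.4×27×8×450) = 172.8 kN/bolt; interior L_c = 86 − 30 = 56, R_n = 233.28 kN/bolt. φR_n = 0.75 × (3×172.8 + 6×233.28) = 1438.6 kN.
Block shear: shear path 2×[55+2×86] = 2×227 mm, A_gv = 3632, A_nv = 2×(227 − 2.5×32)×8 = 2352 mm²; tension across gage: (174 − 2×32)×8 = 880 mm². R_n = min(0.6×450×2352, 0.6×350×3632) + 1.0×450×880 = min(635.04, 762.72) + 396 = 1031 kN. φR_n = 0.75 × 1031 = 773.3 kN.
Governing: min(2237.7, 1438.6, 773.3) = 773.3 kN → block shear.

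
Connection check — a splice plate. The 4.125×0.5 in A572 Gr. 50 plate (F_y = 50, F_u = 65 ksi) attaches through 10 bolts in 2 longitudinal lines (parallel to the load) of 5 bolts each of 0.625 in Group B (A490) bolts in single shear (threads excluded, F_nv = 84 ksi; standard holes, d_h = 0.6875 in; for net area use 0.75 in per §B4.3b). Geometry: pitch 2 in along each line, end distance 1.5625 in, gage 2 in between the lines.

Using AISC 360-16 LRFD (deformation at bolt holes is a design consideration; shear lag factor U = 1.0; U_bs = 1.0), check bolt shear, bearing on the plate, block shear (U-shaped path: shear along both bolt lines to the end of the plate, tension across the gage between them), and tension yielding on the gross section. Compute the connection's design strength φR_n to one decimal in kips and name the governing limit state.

Bolt shear: A_b = π(0.625)²/4 = 0.3068 in². φR_n = 0.75 × 84 × 0.3068 × 10 × 1 = 193.3 kips.
Bearing (0.5 in plate, F_u = 65 ksi): end bolts L_c = 1.5625 − 0.6875/2 = 1.21875, R_n = min(1.2×1.21875×0.5×65, 2.4×0.625×0.5×65) = 47.531 kips/bolt; interior L_c = 2 − 0.6875 = 1.3125, R_n = 48.75 kips/bolt. φR_n = 0.75 × (2×47.531 + 8×48.75) = 363.8 kips.
Block shear: shear path 2×[1.5625+4×2] = 2×9.5625 in, A_gv = 9.5625, A_nv = 2×(9.5625 − 4.5×0.75)×0.5 = 6.1875 in²; tension across gage: (2 − 1×0.75)×0.5 = 0.625 in². R_n = min(0.6×65×6.1875, 0.6×50×9.5625) + 1.0×65×0.625 = min(241.31, 286.88) + 40.625 = 281.94 kips. φR_n = 0.75 × 281.94 = 211.5 kips.
Tension yield (gross): A_g = 4.125×0.5 = 2.0625 in². φR_n = 0.90 × 50 × 2.0625 = 92.8 kips.
Governing: min(193.3, 363.8, 211.5, 92.8) = 92.8 kips → gross-section yield.

92.8 kips (gross-section yield governs)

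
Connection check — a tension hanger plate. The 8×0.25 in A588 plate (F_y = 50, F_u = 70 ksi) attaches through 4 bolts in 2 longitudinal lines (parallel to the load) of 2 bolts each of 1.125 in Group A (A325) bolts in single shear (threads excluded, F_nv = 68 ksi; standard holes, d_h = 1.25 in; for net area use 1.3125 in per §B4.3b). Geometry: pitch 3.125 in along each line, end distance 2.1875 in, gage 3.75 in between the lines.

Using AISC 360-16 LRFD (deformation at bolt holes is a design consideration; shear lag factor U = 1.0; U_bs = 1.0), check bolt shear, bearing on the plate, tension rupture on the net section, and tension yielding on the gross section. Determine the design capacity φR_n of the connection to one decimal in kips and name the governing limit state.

70.5 kips (net-section rupture governs)

Bolt shear: A_b = π(1.125)²/4 = 0.99402 in². φR_n = 0.75 × 68 × 0.99402 × 4 × 1 = 202.8 kips.
Bearing (0.25 in plate, F_u = 70 ksi): end bolts L_c = 2.1875 − 1.25/2 = 1.5625, R_n = min(1.2×1.5625×0.25×70, 2.4×1.125×0.25×70) = 32.813 kips/bolt; interior L_c = 3.125 − 1.25 = 1.875, R_n = 39.375 kips/bolt. φR_n = 0.75 × (2×32.813 + 2×39.375) = 108.3 kips.
Tension rupture (net): A_n = (8 − 2×1.3125)×0.25 = 1.3438 in² (U = 1.0, A_e = A_n). φR_n = 0.75 × 70 × 1.3438 = 70.5 kips.
Tension yield (gross): A_g = 8×0.25 = 2 in². φR_n = 0.90 × 50 × 2 = 90.0 kips.
Governing: min(202.8, 108.3, 70.5, 90.0) = 70.5 kips → net-section rupture.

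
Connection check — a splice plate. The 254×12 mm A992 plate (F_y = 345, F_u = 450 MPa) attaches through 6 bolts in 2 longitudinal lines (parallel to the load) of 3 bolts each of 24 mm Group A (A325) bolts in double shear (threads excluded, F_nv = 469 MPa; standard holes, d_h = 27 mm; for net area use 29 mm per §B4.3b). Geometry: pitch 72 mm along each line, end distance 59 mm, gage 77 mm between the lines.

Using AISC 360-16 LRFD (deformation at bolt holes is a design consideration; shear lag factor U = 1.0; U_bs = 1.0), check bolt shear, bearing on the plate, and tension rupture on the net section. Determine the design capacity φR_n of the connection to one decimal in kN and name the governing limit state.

793.8 kN (net-section rupture governs)

Bolt shear: A_b = π(24)²/4 = 452.39 mm². φR_n = 0.75 × 469 × 452.39 × 6 × 2 = 1909.5 kN.
Bearing (12 mm plate, F_u = 450 MPa): end bolts L_c = 59 − 27/2 = 45.5, R_n = min(1.2×45.5×12×450, 2.4×24×12×450) = 294.84 kN/bolt; interior L_c = 72 − 27 = 45, R_n = 291.6 kN/bolt. φR_n = 0.75 × (2×294.84 + 4×291.6) = 1317.1 kN.
Tension rupture (net): A_n = (254 − 2×29)×12 = 2352 mm² (U = 1.0, A_e = A_n). φR_n = 0.75 × 450 × 2352 = 793.8 kN.
Governing: min(1909.5, 1317.1, 793.8) = 793.8 kN → net-section rupture.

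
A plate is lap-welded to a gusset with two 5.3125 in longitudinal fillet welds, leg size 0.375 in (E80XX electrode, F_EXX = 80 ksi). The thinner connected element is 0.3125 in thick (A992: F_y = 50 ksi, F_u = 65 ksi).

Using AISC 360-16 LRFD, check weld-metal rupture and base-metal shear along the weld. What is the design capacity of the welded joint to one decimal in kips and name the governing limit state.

Weld metal: throat = 0.707×0.375 = 0.26513 in, L = 2×5.3125 = 10.625 in. φR_n = 0.75 × 0.6 × 80 × 0.26513 × 10.625 = 101.4 kips.
Base metal shear (0.3125 in plate): yield φR_n = 1.0×0.6×50×0.3125×10.625 = 99.6 kips; rupture φR_n = 0.75×0.6×65×0.3125×10.625 = 97.1 kips; take 97.1 kips (rupture).
Governing: min(101.4, 97.1) = 97.1 kips → base-metal shear.

97.1 kips (base-metal shear governs)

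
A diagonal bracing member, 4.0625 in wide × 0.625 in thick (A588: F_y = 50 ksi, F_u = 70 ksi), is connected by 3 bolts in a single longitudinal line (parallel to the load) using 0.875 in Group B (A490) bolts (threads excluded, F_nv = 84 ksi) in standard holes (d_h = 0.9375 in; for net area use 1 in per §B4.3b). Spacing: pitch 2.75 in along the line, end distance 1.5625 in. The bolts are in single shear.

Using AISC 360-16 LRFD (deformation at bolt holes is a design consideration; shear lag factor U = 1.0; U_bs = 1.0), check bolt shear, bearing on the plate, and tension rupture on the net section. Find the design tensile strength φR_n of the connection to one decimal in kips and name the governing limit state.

Bolt shear: A_b = π(0.875)²/4 = 0.60132 in². φR_n = 0.75 × 84 × 0.60132 × 3 × 1 = 113.6 kips.
Bearing (0.625 in plate, F_u = 70 ksi): end bolts L_c = 1.5625 − 0.9375/2 = 1.09375, R_n = min(1.2×1.09375×0.625×70, 2.4×0.875×0.625×70) = 57.422 kips/bolt; interior L_c = 2.75 − 0.9375 = 1.8125, R_n = 91.875 kips/bolt. φR_n = 0.75 × (1×57.422 + 2×91.875) = 180.9 kips.
Tension rupture (net): A_n = (4.0625 − 1×1)×0.625 = 1.9141 in² (U = 1.0, A_e = A_n). φR_n = 0.75 × 70 × 1.9141 = 100.5 kips.
Governing: min(113.6, 180.9, 100.5) = 100.5 kips → net-section rupture.

100.5 kips (net-section rupture governs)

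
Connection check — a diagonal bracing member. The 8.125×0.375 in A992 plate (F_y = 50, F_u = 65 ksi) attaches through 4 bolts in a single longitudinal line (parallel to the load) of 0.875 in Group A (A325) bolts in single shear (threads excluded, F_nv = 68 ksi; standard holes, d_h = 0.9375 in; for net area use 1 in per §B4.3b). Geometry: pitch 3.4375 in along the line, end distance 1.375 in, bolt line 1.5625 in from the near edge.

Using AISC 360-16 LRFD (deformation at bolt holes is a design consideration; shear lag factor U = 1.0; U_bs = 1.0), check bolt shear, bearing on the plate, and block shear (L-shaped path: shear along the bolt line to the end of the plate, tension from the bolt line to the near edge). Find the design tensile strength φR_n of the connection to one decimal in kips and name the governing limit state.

109.2 kips (block shear governs)

Bolt shear: A_b = π(0.875)²/4 = 0.60132 in². φR_n = 0.75 × 68 × 0.60132 × 4 × 1 = 122.7 kips.
Bearing (0.375 in plate, F_u = 65 ksi): end bolts L_c = 1.375 − 0.9375/2 = 0.90625, R_n = min(1.2×0.90625×0.375×65, 2.4×0.875×0.375×65) = 26.508 kips/bolt; interior L_c = 3.4375 − 0.9375 = 2.5, R_n = 51.188 kips/bolt. φR_n = 0.75 × (1×26.508 + 3×51.188) = 135.1 kips.
Block shear: shear path 1×[1.375+3×3.4375] = 1×11.6875 in, A_gv = 4.3828, A_nv = 1×(11.6875 − 3.5×1)×0.375 = 3.0703 in²; tension to near edge: (1.5625 − 0.5×1)×0.375 = 0.39844 in². R_n = min(0.6×65×3.0703, 0.6×50×4.3828) + 1.0×65×0.39844 = min(119.74, 131.48) + 25.899 = 145.64 kips. φR_n = 0.75 × 145.64 = 109.2 kips.
Governing: min(122.7, 135.1, 109.2) = 109.2 kips → block shear.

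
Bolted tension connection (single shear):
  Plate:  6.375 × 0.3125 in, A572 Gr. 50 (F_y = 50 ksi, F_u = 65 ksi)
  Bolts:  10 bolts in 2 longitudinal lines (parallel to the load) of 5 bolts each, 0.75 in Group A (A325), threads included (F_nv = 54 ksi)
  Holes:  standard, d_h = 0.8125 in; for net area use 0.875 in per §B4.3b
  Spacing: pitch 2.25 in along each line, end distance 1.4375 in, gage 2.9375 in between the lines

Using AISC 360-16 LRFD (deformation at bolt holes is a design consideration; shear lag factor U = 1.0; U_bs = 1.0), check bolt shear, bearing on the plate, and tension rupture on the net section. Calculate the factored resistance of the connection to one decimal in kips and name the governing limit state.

70.5 kips (net-section rupture governs)

Bolt shear: A_b = π(0.75)²/4 = 0.44179 in². φR_n = 0.75 × 54 × 0.44179 × 10 × 1 = 178.9 kips.
Bearing (0.3125 in plate, F_u = 65 ksi): end bolts L_c = 1.4375 − 0.8125/2 = 1.03125, R_n = min(1.2×1.03125×0.3125×65, 2.4×0.75×0.3125×65) = 25.137 kips/bolt; interior L_c = 2.25 − 0.8125 = 1.4375, R_n = 35.039 kips/bolt. φR_n = 0.75 × (2×25.137 + 8×35.039) = 247.9 kips.
Tension rupture (net): A_n = (6.375 − 2×0.875)×0.3125 = 1.4453 in² (U = 1.0, A_e = A_n). φR_n = 0.75 × 65 × 1.4453 = 70.5 kips.
Governing: min(178.9, 247.9, 70.5) = 70.5 kips → net-section rupture.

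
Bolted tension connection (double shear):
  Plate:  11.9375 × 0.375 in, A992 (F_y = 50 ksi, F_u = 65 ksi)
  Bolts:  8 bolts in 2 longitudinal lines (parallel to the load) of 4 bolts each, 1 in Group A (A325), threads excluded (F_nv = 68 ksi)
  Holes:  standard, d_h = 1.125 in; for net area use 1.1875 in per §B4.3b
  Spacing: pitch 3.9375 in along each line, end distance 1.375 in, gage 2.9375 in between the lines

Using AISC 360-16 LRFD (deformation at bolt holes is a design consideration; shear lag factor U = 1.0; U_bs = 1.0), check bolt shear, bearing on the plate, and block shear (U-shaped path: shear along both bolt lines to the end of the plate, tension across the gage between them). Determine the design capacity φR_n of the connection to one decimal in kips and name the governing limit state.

Bolt shear: A_b = π(1)²/4 = 0.7854 in². φR_n = 0.75 × 68 × 0.7854 × 8 × 2 = 640.9 kips.
Bearing (0.375 in plate, F_u = 65 ksi): end bolts L_c = 1.375 − 1.125/2 = 0.8125, R_n = min(1.2×0.8125×0.375×65, 2.4×1×0.375×65) = 23.766 kips/bolt; interior L_c = 3.9375 − 1.125 = 2.8125, R_n = 58.5 kips/bolt. φR_n = 0.75 × (2×23.766 + 6×58.5) = 298.9 kips.
Block shear: shear path 2×[1.375+3×3.9375] = 2×13.1875 in, A_gv = 9.8906, A_nv = 2×(13.1875 − 3.5×1.1875)×0.375 = 6.7734 in²; tension across gage: (2.9375 − 1×1.1875)×0.375 = 0.65625 in². R_n = min(0.6×65×6.7734, 0.6×50×9.8906) + 1.0×65×0.65625 = min(264.16, 296.72) + 42.656 = 306.82 kips. φR_n = 0.75 × 306.82 = 230.1 kips.
Governing: min(640.9, 298.9, 230.1) = 230.1 kips → block shear.

230.1 kips (block shear governs)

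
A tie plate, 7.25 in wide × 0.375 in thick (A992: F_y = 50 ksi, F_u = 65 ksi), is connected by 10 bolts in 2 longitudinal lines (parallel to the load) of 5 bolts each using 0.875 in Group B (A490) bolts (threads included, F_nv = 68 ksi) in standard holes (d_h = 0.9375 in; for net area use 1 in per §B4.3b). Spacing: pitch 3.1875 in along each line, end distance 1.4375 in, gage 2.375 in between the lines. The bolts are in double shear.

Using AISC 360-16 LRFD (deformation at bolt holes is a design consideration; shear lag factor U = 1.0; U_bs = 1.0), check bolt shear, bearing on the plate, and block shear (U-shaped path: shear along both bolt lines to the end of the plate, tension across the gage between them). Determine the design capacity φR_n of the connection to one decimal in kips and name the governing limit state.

237.7 kips (block shear governs)

Bolt shear: A_b = π(0.875)²/4 = 0.60132 in². φR_n = 0.75 × 68 × 0.60132 × 10 × 2 = 613.3 kips.
Bearing (0.375 in plate, F_u = 65 ksi): end bolts L_c = 1.4375 − 0.9375/2 = 0.96875, R_n = min(1.2×0.96875×0.375×65, 2.4×0.875×0.375×65) = 28.336 kips/bolt; interior L_c = 3.1875 − 0.9375 = 2.25, R_n = 51.188 kips/bolt. φR_n = 0.75 × (2×28.336 + 8×51.188) = 349.6 kips.
Block shear: shear path 2×[1.4375+4×3.1875] = 2×14.1875 in, A_gv = 10.641, A_nv = 2×(14.1875 − 4.5×1)×0.375 = 7.2656 in²; tension across gage: (2.375 − 1×1)×0.375 = 0.51563 in². R_n = min(0.6×65×7.2656, 0.6×50×10.641) + 1.0×65×0.51563 = min(283.36, 319.23) + 33.516 = 316.88 kips. φR_n = 0.75 × 316.88 = 237.7 kips.
Governing: min(613.3, 349.6, 237.7) = 237.7 kips → block shear.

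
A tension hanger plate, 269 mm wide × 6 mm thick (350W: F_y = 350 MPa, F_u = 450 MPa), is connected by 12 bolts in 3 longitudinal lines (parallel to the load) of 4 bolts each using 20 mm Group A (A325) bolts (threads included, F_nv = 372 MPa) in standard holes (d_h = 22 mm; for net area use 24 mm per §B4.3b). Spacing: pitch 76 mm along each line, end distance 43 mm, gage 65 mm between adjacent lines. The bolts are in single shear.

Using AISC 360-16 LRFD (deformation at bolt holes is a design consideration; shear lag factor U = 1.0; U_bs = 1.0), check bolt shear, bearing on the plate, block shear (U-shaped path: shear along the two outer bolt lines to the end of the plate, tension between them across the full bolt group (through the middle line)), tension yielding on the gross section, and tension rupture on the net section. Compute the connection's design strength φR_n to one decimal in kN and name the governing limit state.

Bolt shear: A_b = π(20)²/4 = 314.16 mm². φR_n = 0.75 × 372 × 314.16 × 12 × 1 = 1051.8 kN.
Bearing (6 mm plate, F_u = 450 MPa): end bolts L_c = 43 − 22/2 = 32, R_n = min(1.2×32×6×450, 2.4×20×6×450) = 103.68 kN/bolt; interior L_c = 76 − 22 = 54, R_n = 129.6 kN/bolt. φR_n = 0.75 × (3×103.68 + 9×129.6) = 1108.1 kN.
Block shear: shear path 2×[43+3×76] = 2×271 mm, A_gv = 3252, A_nv = 2×(271 − 3.5×24)×6 = 2244 mm²; tension across gage: (130 − 2×24)×6 = 492 mm². R_n = min(0.6×450×2244, 0.6×350×3252) + 1.0×450×492 = min(605.88, 682.92) + 221.4 = 827.28 kN. φR_n = 0.75 × 827.28 = 620.5 kN.
Tension yield (gross): A_g = 269×6 = 1614 mm². φR_n = 0.90 × 350 × 1614 = 508.4 kN.
Tension rupture (net): A_n = (269 − 3×24)×6 = 1182 mm² (U = 1.0, A_e = A_n). φR_n = 0.75 × 450 × 1182 = 398.9 kN.
Governing: min(1051.8, 1108.1, 620.5, 508.4, 398.9) = 398.9 kN → net-section rupture.

398.9 kN (net-section rupture governs)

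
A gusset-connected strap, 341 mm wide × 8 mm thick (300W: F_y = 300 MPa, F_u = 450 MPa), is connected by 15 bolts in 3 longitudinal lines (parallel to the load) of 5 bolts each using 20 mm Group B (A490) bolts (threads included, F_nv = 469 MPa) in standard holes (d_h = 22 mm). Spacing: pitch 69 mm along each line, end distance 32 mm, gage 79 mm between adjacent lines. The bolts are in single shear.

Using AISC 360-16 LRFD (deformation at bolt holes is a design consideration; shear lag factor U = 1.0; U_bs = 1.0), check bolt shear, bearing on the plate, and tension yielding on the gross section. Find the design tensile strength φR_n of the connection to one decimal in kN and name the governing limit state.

Bolt shear: A_b = π(20)²/4 = 314.16 mm². φR_n = 0.75 × 469 × 314.16 × 15 × 1 = 1657.6 kN.
Bearing (8 mm plate, F_u = 450 MPa): end bolts L_c = 32 − 22/2 = 21, R_n = min(1.2×21×8×450, 2.4×20×8×450) = 90.72 kN/bolt; interior L_c = 69 − 22 = 47, R_n = 172.8 kN/bolt. φR_n = 0.75 × (3×90.72 + 12×172.8) = 1759.3 kN.
Tension yield (gross): A_g = 341×8 = 2728 mm². φR_n = 0.90 × 300 × 2728 = 736.6 kN.
Governing: min(1657.6, 1759.3, 736.6) = 736.6 kN → gross-section yield.

736.6 kN (gross-section yield governs)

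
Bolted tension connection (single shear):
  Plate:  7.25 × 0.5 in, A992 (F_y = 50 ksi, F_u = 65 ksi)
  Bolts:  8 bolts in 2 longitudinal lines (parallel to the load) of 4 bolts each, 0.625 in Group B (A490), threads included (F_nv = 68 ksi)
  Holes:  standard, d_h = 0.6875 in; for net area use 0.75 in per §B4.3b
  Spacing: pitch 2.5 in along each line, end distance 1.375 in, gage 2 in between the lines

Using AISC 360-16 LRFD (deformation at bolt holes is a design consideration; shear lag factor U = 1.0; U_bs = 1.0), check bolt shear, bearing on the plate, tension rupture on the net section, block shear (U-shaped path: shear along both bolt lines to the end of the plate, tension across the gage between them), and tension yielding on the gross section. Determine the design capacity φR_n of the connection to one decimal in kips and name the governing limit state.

Bolt shear: A_b = π(0.625)²/4 = 0.3068 in². φR_n = 0.75 × 68 × 0.3068 × 8 × 1 = 125.2 kips.
Bearing (0.5 in plate, F_u = 65 ksi): end bolts L_c = 1.375 − 0.6875/2 = 1.03125, R_n = min(1.2×1.03125×0.5×65, 2.4×0.625×0.5×65) = 40.219 kips/bolt; interior L_c = 2.5 − 0.6875 = 1.8125, R_n = 48.75 kips/bolt. φR_n = 0.75 × (2×40.219 + 6×48.75) = 279.7 kips.
Tension rupture (net): A_n = (7.25 − 2×0.75)×0.5 = 2.875 in² (U = 1.0, A_e = A_n). φR_n = 0.75 × 65 × 2.875 = 140.2 kips.
Block shear: shear path 2×[1.375+3×2.5] = 2×8.875 in, A_gv = 8.875, A_nv = 2×(8.875 − 3.5×0.75)×0.5 = 6.25 in²; tension across gage: (2 − 1×0.75)×0.5 = 0.625 in². R_n = min(0.6×65×6.25, 0.6×50×8.875) + 1.0×65×0.625 = min(243.75, 266.25) + 40.625 = 284.38 kips. φR_n = 0.75 × 284.38 = 213.3 kips.
Tension yield (gross): A_g = 7.25×0.5 = 3.625 in². φR_n = 0.90 × 50 × 3.625 = 163.1 kips.
Governing: min(125.2, 279.7, 140.2, 213.3, 163.1) = 125.2 kips → bolt shear.

125.2 kips (bolt shear governs)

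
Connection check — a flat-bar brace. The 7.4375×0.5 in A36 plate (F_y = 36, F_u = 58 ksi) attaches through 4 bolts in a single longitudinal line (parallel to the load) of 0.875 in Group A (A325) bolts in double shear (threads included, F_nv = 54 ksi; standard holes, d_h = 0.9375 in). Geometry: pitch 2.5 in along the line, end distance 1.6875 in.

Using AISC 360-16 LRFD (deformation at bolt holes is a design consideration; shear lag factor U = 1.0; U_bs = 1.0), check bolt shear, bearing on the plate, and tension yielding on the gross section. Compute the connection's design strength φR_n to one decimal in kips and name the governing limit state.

Bolt shear: A_b = π(0.875)²/4 = 0.60132 in². φR_n = 0.75 × 54 × 0.60132 × 4 × 2 = 194.8 kips.
Bearing (0.5 in plate, F_u = 58 ksi): end bolts L_c = 1.6875 − 0.9375/2 = 1.21875, R_n = min(1.2×1.21875×0.5×58, 2.4×0.875×0.5×58) = 42.413 kips/bolt; interior L_c = 2.5 − 0.9375 = 1.5625, R_n = 54.375 kips/bolt. φR_n = 0.75 × (1×42.413 + 3×54.375) = 154.2 kips.
Tension yield (gross): A_g = 7.4375×0.5 = 3.7188 in². φR_n = 0.90 × 36 × 3.7188 = 120.5 kips.
Governing: min(194.8, 154.2, 120.5) = 120.5 kips → gross-section yield.

120.5 kips (gross-section yield governs)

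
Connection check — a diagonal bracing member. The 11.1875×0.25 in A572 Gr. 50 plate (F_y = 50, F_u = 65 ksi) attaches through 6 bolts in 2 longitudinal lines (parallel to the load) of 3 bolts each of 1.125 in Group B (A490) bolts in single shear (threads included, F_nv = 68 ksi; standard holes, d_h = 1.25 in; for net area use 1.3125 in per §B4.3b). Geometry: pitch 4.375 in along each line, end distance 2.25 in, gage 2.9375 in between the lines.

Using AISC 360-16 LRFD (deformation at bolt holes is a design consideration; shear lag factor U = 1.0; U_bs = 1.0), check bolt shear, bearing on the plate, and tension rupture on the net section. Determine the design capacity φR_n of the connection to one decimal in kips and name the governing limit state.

Bolt shear: A_b = π(1.125)²/4 = 0.99402 in². φR_n = 0.75 × 68 × 0.99402 × 6 × 1 = 304.2 kips.
Bearing (0.25 in plate, F_u = 65 ksi): end bolts L_c = 2.25 − 1.25/2 = 1.625, R_n = min(1.2×1.625×0.25×65, 2.4×1.125×0.25×65) = 31.688 kips/bolt; interior L_c = 4.375 − 1.25 = 3.125, R_n = 43.875 kips/bolt. φR_n = 0.75 × (2×31.688 + 4×43.875) = 179.2 kips.
Tension rupture (net): A_n = (11.1875 − 2×1.3125)×0.25 = 2.1406 in² (U = 1.0, A_e = A_n). φR_n = 0.75 × 65 × 2.1406 = 104.4 kips.
Governing: min(304.2, 179.2, 104.4) = 104.4 kips → net-section rupture.

104.4 kips (net-section rupture governs)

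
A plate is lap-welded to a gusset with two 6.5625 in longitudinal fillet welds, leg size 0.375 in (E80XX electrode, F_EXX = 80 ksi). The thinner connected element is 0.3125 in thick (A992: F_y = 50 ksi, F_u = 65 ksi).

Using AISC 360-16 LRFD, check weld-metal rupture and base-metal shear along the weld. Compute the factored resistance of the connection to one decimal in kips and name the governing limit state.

Weld metal: throat = 0.707×0.375 = 0.26513 in, L = 2×6.5625 = 13.125 in. φR_n = 0.75 × 0.6 × 80 × 0.26513 × 13.125 = 125.3 kips.
Base metal shear (0.3125 in plate): yield φR_n = 1.0×0.6×50×0.3125×13.125 = 123.0 kips; rupture φR_n = 0.75×0.6×65×0.3125×13.125 = 120.0 kips; take 120.0 kips (rupture).
Governing: min(125.3, 120.0) = 120.0 kips → base-metal shear.

120.0 kips (base-metal shear governs)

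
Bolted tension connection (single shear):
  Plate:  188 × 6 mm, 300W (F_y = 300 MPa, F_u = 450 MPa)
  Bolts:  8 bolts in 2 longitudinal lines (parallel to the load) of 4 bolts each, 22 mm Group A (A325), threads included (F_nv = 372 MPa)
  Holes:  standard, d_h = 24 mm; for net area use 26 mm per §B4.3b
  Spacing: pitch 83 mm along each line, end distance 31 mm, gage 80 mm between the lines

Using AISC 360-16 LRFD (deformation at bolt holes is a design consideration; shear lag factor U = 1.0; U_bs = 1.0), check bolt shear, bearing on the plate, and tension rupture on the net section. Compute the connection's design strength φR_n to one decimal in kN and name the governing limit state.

Bolt shear: A_b = π(22)²/4 = 380.13 mm². φR_n = 0.75 × 372 × 380.13 × 8 × 1 = 848.5 kN.
Bearing (6 mm plate, F_u = 450 MPa): end bolts L_c = 31 − 24/2 = 19, R_n = min(1.2×19×6×450, 2.4×22×6×450) = 61.56 kN/bolt; interior L_c = 83 − 24 = 59, R_n = 142.56 kN/bolt. φR_n = 0.75 × (2×61.56 + 6×142.56) = 733.9 kN.
Tension rupture (net): A_n = (188 − 2×26)×6 = 816 mm² (U = 1.0, A_e = A_n). φR_n = 0.75 × 450 × 816 = 275.4 kN.
Governing: min(848.5, 733.9, 275.4) = 275.4 kN → net-section rupture.

275.4 kN (net-section rupture governs)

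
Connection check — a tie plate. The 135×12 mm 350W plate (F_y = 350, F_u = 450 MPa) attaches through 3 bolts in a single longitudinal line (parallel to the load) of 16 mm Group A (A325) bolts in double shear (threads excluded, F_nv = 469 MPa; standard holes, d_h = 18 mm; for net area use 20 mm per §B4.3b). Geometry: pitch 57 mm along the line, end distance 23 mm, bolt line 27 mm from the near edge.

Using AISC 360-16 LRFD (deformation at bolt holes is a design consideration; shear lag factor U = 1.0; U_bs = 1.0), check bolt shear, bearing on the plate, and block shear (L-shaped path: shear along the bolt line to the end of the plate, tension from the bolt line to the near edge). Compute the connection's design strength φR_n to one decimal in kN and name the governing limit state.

Bolt shear: A_b = π(16)²/4 = 201.06 mm². φR_n = 0.75 × 469 × 201.06 × 3 × 2 = 424.3 kN.
Bearing (12 mm plate, F_u = 450 MPa): end bolts L_c = 23 − 18/2 = 14, R_n = min(1.2×14×12×450, 2.4×16×12×450) = 90.72 kN/bolt; interior L_c = 57 − 18 = 39, R_n = 207.36 kN/bolt. φR_n = 0.75 × (1×90.72 + 2×207.36) = 379.1 kN.
Block shear: shear path 1×[23+2×57] = 1×137 mm, A_gv = 1644, A_nv = 1×(137 − 2.5×20)×12 = 1044 mm²; tension to near edge: (27 − 0.5×20)×12 = 204 mm². R_n = min(0.6×450×1044, 0.6×350×1644) + 1.0×450×204 = min(281.88, 345.24) + 91.8 = 373.68 kN. φR_n = 0.75 × 373.68 = 280.3 kN.
Governing: min(424.3, 379.1, 280.3) = 280.3 kN → block shear.

280.3 kN (block shear governs)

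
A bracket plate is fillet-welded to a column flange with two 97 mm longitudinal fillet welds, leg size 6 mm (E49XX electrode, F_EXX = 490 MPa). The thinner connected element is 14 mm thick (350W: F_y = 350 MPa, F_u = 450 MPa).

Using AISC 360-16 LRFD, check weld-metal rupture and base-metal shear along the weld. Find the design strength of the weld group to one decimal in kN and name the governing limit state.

Weld metal: throat = 0.707×6 = 4.242 mm, L = 2×97 = 194 mm. φR_n = 0.75 × 0.6 × 490 × 4.242 × 194 = 181.5 kN.
Base metal shear (14 mm plate): yield φR_n = 1.0×0.6×350×14×194 = 570.4 kN; rupture φR_n = 0.75×0.6×450×14×194 = 550.0 kN; take 550.0 kN (rupture).
Governing: min(181.5, 550.0) = 181.5 kN → weld metal.

181.5 kN (weld metal governs)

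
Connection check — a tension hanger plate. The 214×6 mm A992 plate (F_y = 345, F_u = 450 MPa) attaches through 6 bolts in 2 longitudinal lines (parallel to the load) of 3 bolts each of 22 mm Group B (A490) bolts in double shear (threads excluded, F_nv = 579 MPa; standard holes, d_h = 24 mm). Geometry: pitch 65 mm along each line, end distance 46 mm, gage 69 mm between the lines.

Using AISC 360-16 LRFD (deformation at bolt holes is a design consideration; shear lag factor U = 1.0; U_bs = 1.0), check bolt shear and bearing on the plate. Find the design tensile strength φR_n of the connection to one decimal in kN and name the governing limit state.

Bolt shear: A_b = π(22)²/4 = 380.13 mm². φR_n = 0.75 × 579 × 380.13 × 6 × 2 = 1980.9 kN.
Bearing (6 mm plate, F_u = 450 MPa): end bolts L_c = 46 − 24/2 = 34, R_n = min(1.2×34×6×450, 2.4×22×6×450) = 110.16 kN/bolt; interior L_c = 65 − 24 = 41, R_n = 132.84 kN/bolt. φR_n = 0.75 × (2×110.16 + 4×132.84) = 563.8 kN.
Governing: min(1980.9, 563.8) = 563.8 kN → bearing.

563.8 kN (bearing governs)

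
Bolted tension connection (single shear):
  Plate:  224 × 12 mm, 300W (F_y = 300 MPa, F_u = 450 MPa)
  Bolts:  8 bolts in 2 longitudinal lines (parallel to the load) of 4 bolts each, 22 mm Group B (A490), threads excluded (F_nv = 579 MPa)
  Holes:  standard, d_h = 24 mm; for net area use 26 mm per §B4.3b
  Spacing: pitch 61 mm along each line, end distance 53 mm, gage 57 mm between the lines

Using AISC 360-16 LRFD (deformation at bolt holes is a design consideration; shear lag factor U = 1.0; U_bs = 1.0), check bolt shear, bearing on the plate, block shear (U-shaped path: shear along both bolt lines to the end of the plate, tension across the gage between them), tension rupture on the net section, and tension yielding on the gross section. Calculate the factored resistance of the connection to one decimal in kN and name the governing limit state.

696.6 kN (net-section rupture governs)

Bolt shear: A_b = π(22)²/4 = 380.13 mm². φR_n = 0.75 × 579 × 380.13 × 8 × 1 = 1320.6 kN.
Bearing (12 mm plate, F_u = 450 MPa): end bolts L_c = 53 − 24/2 = 41, R_n = min(1.2×41×12×450, 2.4×22×12×450) = 265.68 kN/bolt; interior L_c = 61 − 24 = 37, R_n = 239.76 kN/bolt. φR_n = 0.75 × (2×265.68 + 6×239.76) = 1477.4 kN.
Block shear: shear path 2×[53+3×61] = 2×236 mm, A_gv = 5664, A_nv = 2×(236 − 3.5×26)×12 = 3480 mm²; tension across gage: (57 − 1×26)×12 = 372 mm². R_n = min(0.6×450×3480, 0.6×300×5664) + 1.0×450×372 = min(939.6, 1019.5) + 167.4 = 1107 kN. φR_n = 0.75 × 1107 = 830.3 kN.
Tension rupture (net): A_n = (224 − 2×26)×12 = 2064 mm² (U = 1.0, A_e = A_n). φR_n = 0.75 × 450 × 2064 = 696.6 kN.
Tension yield (gross): A_g = 224×12 = 2688 mm². φR_n = 0.90 × 300 × 2688 = 725.8 kN.
Governing: min(1320.6, 1477.4, 830.3, 696.6, 725.8) = 696.6 kN → net-section rupture.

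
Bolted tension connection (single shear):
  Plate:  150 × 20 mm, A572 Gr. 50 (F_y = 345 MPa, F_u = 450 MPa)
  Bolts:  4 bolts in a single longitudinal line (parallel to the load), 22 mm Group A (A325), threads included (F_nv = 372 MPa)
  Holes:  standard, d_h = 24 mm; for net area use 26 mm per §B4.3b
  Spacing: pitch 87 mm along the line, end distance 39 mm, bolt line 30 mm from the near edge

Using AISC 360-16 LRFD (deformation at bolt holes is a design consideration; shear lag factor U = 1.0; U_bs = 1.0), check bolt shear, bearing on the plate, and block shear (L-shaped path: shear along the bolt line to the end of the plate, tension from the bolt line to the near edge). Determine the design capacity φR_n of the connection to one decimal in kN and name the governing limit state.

424.2 kN (bolt shear governs)

Bolt shear: A_b = π(22)²/4 = 380.13 mm². φR_n = 0.75 × 372 × 380.13 × 4 × 1 = 424.2 kN.
Bearing (20 mm plate, F_u = 450 MPa): end bolts L_c = 39 − 24/2 = 27, R_n = min(1.2×27×20×450, 2.4×22×20×450) = 291.6 kN/bolt; interior L_c = 87 − 24 = 63, R_n = 475.2 kN/bolt. φR_n = 0.75 × (1×291.6 + 3×475.2) = 1287.9 kN.
Block shear: shear path 1×[39+3×87] = 1×300 mm, A_gv = 6000, A_nv = 1×(300 − 3.5×26)×20 = 4180 mm²; tension to near edge: (30 − 0.5×26)×20 = 340 mm². R_n = min(0.6×450×4180, 0.6×345×6000) + 1.0×450×340 = min(1128.6, 1242) + 153 = 1281.6 kN. φR_n = 0.75 × 1281.6 = 961.2 kN.
Governing: min(424.2, 1287.9, 961.2) = 424.2 kN → bolt shear.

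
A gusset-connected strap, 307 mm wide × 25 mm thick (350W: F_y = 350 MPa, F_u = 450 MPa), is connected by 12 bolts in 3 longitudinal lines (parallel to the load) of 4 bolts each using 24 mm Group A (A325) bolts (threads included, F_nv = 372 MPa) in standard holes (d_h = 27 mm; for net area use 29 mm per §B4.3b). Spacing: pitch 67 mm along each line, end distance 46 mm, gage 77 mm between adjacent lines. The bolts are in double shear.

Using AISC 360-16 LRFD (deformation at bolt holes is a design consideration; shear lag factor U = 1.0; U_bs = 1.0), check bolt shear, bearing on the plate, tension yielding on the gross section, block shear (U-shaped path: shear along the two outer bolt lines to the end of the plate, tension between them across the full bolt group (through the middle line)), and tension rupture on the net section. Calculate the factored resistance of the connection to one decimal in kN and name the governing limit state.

1856.3 kN (net-section rupture governs)

Bolt shear: A_b = π(24)²/4 = 452.39 mm². φR_n = 0.75 × 372 × 452.39 × 12 × 2 = 3029.2 kN.
Bearing (25 mm plate, F_u = 450 MPa): end bolts L_c = 46 − 27/2 = 32.5, R_n = min(1.2×32.5×25×450, 2.4×24×25×450) = 438.75 kN/bolt; interior L_c = 67 − 27 = 40, R_n = 540 kN/bolt. φR_n = 0.75 × (3×438.75 + 9×540) = 4632.2 kN.
Tension yield (gross): A_g = 307×25 = 7675 mm². φR_n = 0.90 × 350 × 7675 = 2417.6 kN.
Block shear: shear path 2×[46+3×67] = 2×247 mm, A_gv = 12350, A_nv = 2×(247 − 3.5×29)×25 = 7275 mm²; tension across gage: (154 − 2×29)×25 = 2400 mm². R_n = min(0.6×450×7275, 0.6×350×12350) + 1.0×450×2400 = min(1964.3, 2593.5) + 1080 = 3044.3 kN. φR_n = 0.75 × 3044.3 = 2283.2 kN.
Tension rupture (net): A_n = (307 − 3×29)×25 = 5500 mm² (U = 1.0, A_e = A_n). φR_n = 0.75 × 450 × 5500 = 1856.3 kN.
Governing: min(3029.2, 4632.2, 2417.6, 2283.2, 1856.3) = 1856.3 kN → net-section rupture.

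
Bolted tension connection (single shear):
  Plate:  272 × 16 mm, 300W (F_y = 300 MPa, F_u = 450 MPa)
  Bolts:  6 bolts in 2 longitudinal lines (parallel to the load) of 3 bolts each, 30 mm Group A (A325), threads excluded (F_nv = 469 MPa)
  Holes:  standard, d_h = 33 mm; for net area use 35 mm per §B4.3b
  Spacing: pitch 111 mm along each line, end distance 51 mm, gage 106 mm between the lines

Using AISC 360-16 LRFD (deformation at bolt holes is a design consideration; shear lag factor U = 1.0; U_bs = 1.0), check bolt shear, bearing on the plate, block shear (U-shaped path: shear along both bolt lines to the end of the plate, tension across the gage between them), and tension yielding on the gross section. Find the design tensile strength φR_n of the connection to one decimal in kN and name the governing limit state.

1175.0 kN (gross-section yield governs)

Bolt shear: A_b = π(30)²/4 = 706.86 mm². φR_n = 0.75 × 469 × 706.86 × 6 × 1 = 1491.8 kN.
Bearing (16 mm plate, F_u = 450 MPa): end bolts L_c = 51 − 33/2 = 34.5, R_n = min(1.2×34.5×16×450, 2.4×30×16×450) = 298.08 kN/bolt; interior L_c = 111 − 33 = 78, R_n = 518.4 kN/bolt. φR_n = 0.75 × (2×298.08 + 4×518.4) = 2002.3 kN.
Block shear: shear path 2×[51+2×111] = 2×273 mm, A_gv = 8736, A_nv = 2×(273 − 2.5×35)×16 = 5936 mm²; tension across gage: (106 − 1×35)×16 = 1136 mm². R_n = min(0.6×450×5936, 0.6×300×8736) + 1.0×450×1136 = min(1602.7, 1572.5) + 511.2 = 2083.7 kN. φR_n = 0.75 × 2083.7 = 1562.8 kN.
Tension yield (gross): A_g = 272×16 = 4352 mm². φR_n = 0.90 × 300 × 4352 = 1175.0 kN.
Governing: min(1491.8, 2002.3, 1562.8, 1175.0) = 1175.0 kN → gross-section yield.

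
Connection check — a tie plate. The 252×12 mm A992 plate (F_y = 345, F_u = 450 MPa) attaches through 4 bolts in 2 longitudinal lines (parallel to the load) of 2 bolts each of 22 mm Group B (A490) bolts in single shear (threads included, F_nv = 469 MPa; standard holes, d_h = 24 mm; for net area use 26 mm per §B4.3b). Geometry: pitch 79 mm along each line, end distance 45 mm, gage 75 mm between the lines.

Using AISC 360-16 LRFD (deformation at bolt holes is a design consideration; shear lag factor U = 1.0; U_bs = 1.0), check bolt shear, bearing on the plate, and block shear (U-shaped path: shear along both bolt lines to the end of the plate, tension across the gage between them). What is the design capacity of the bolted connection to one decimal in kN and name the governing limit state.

534.8 kN (bolt shear governs)

Bolt shear: A_b = π(22)²/4 = 380.13 mm². φR_n = 0.75 × 469 × 380.13 × 4 × 1 = 534.8 kN.
Bearing (12 mm plate, F_u = 450 MPa): end bolts L_c = 45 − 24/2 = 33, R_n = min(1.2×33×12×450, 2.4×22×12×450) = 213.84 kN/bolt; interior L_c = 79 − 24 = 55, R_n = 285.12 kN/bolt. φR_n = 0.75 × (2×213.84 + 2×285.12) = 748.4 kN.
Block shear: shear path 2×[45+1×79] = 2×124 mm, A_gv = 2976, A_nv = 2×(124 − 1.5×26)×12 = 2040 mm²; tension across gage: (75 − 1×26)×12 = 588 mm². R_n = min(0.6×450×2040, 0.6×345×2976) + 1.0×450×588 = min(550.8, 616.03) + 264.6 = 815.4 kN. φR_n = 0.75 × 815.4 = 611.6 kN.
Governing: min(534.8, 748.4, 611.6) = 534.8 kN → bolt shear.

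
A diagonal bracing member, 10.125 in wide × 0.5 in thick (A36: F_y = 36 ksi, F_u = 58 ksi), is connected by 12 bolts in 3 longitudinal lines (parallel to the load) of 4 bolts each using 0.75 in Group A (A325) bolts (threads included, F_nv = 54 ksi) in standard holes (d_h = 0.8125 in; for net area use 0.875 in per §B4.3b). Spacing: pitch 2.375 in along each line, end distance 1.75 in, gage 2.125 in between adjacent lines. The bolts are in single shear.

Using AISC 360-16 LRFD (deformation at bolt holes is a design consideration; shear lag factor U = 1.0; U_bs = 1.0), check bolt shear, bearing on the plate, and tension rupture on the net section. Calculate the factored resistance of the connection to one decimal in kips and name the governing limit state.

Bolt shear: A_b = π(0.75)²/4 = 0.44179 in². φR_n = 0.75 × 54 × 0.44179 × 12 × 1 = 214.7 kips.
Bearing (0.5 in plate, F_u = 58 ksi): end bolts L_c = 1.75 − 0.8125/2 = 1.34375, R_n = min(1.2×1.34375×0.5×58, 2.4×0.75×0.5×58) = 46.763 kips/bolt; interior L_c = 2.375 − 0.8125 = 1.5625, R_n = 52.2 kips/bolt. φR_n = 0.75 × (3×46.763 + 9×52.2) = 457.6 kips.
Tension rupture (net): A_n = (10.125 − 3×0.875)×0.5 = 3.75 in² (U = 1.0, A_e = A_n). φR_n = 0.75 × 58 × 3.75 = 163.1 kips.
Governing: min(214.7, 457.6, 163.1) = 163.1 kips → net-section rupture.

163.1 kips (net-section rupture governs)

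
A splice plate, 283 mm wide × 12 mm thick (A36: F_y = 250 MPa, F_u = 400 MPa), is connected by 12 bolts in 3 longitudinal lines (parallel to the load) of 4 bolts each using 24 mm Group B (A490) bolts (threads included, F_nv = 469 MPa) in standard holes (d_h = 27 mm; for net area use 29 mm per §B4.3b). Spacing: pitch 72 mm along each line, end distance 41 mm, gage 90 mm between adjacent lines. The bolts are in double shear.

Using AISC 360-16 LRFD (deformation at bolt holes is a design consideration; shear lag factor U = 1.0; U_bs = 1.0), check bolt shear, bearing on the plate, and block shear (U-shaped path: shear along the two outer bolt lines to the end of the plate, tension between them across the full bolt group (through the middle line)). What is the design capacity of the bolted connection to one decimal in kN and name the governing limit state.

1111.0 kN (block shear governs)

Bolt shear: A_b = π(24)²/4 = 452.39 mm². φR_n = 0.75 × 469 × 452.39 × 12 × 2 = 3819.1 kN.
Bearing (12 mm plate, F_u = 400 MPa): end bolts L_c = 41 − 27/2 = 27.5, R_n = min(1.2×27.5×12×400, 2.4×24×12×400) = 158.4 kN/bolt; interior L_c = 72 − 27 = 45, R_n = 259.2 kN/bolt. φR_n = 0.75 × (3×158.4 + 9×259.2) = 2106.0 kN.
Block shear: shear path 2×[41+3×72] = 2×257 mm, A_gv = 6168, A_nv = 2×(257 − 3.5×29)×12 = 3732 mm²; tension across gage: (180 − 2×29)×12 = 1464 mm². R_n = min(0.6×400×3732, 0.6×250×6168) + 1.0×400×1464 = min(895.68, 925.2) + 585.6 = 1481.3 kN. φR_n = 0.75 × 1481.3 = 1111.0 kN.
Governing: min(3819.1, 2106.0, 1111.0) = 1111.0 kN → block shear.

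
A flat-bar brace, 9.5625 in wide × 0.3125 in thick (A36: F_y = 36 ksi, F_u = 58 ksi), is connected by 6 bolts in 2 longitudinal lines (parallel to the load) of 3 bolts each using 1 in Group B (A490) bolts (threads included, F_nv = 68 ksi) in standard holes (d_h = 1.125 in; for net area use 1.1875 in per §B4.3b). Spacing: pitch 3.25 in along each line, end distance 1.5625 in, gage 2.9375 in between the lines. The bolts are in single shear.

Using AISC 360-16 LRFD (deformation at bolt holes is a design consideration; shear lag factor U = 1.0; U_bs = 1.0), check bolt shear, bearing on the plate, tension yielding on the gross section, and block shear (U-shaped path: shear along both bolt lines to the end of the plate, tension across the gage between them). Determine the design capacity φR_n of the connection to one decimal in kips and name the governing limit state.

96.8 kips (gross-section yield governs)

Bolt shear: A_b = π(1)²/4 = 0.7854 in². φR_n = 0.75 × 68 × 0.7854 × 6 × 1 = 240.3 kips.
Bearing (0.3125 in plate, F_u = 58 ksi): end bolts L_c = 1.5625 − 1.125/2 = 1, R_n = min(1.2×1×0.3125×58, 2.4×1×0.3125×58) = 21.75 kips/bolt; interior L_c = 3.25 − 1.125 = 2.125, R_n = 43.5 kips/bolt. φR_n = 0.75 × (2×21.75 + 4×43.5) = 163.1 kips.
Tension yield (gross): A_g = 9.5625×0.3125 = 2.9883 in². φR_n = 0.90 × 36 × 2.9883 = 96.8 kips.
Block shear: shear path 2×[1.5625+2×3.25] = 2×8.0625 in, A_gv = 5.0391, A_nv = 2×(8.0625 − 2.5×1.1875)×0.3125 = 3.1836 in²; tension across gage: (2.9375 − 1×1.1875)×0.3125 = 0.54688 in². R_n = min(0.6×58×3.1836, 0.6×36×5.0391) + 1.0×58×0.54688 = min(110.79, 108.84) + 31.719 = 140.56 kips. φR_n = 0.75 × 140.56 = 105.4 kips.
Governing: min(240.3, 163.1, 96.8, 105.4) = 96.8 kips → gross-section yield.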